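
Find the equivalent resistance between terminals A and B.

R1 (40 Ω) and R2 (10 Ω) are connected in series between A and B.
Reduce the network between node 0 (A) and node 2 (B) by series/parallel combination:
  Rs1 = R1 + R2 (series, joined only at node 1) = 40 + 10 = 50 Ω
R_eq = 50 Ω

Final answer: 50 Ω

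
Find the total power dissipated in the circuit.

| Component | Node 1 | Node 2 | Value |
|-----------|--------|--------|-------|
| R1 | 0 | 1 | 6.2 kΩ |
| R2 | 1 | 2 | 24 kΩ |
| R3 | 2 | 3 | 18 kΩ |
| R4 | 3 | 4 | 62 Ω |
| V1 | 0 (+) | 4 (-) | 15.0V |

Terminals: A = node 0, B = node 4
Nodal analysis, taking node 4 as the 0 V reference.
Source V1 fixes V_0 = 15 V.
KCL at each unknown node (sum of currents leaving = 0; resistances in Ω):
  Node 1: (V_1 - 15)/6200 + (V_1 - V_2)/24000 = 0
  Node 2: (V_2 - V_1)/24000 + (V_2 - V_3)/18000 = 0
  Node 3: (V_3 - V_2)/18000 + (V_3 - 0)/62 = 0
Collecting terms (coefficients in siemens):
  0.000203·V_1 - 0.00004167·V_2 = 0.002419
  0.00009722·V_2 - 0.00004167·V_1 - 0.00005556·V_3 = 0
  0.01618·V_3 - 0.00005556·V_2 = 0
Solving these 3 simultaneous equations (Gaussian elimination) gives:
  V_1 = 13.07 V, V_2 = 5.614 V, V_3 = 0.01927 V
Power in each resistor, P = (ΔV)²/R:
  P_R1 = (15 - 13.07)²/6200 = 0.0005989 W
  P_R2 = (13.07 - 5.614)²/24000 = 0.002318 W
  P_R3 = (5.614 - 0.01927)²/18000 = 0.001739 W
  P_R4 = (0.01927 - 0)²/62 = 0.000005989 W
P_total = P_R1 + P_R2 + P_R3 + P_R4 = 0.004662 W

Final answer: 0.004662 W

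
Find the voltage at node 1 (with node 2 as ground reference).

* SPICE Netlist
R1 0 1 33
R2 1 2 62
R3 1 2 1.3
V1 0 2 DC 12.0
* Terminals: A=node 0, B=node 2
Nodal analysis, taking node 2 as the 0 V reference.
Source V1 fixes V_0 = 12 V.
KCL at each unknown node (sum of currents leaving = 0; resistances in Ω):
  Node 1: (V_1 - 12)/33 + (V_1 - 0)/62 + (V_1 - 0)/1.3 = 0
Collecting terms: 0.8157 × V_1 = 0.3636  =>  V_1 = 0.4458 V
The requested potential is V_1 = 0.4458 V.

Final answer: V_1 = 0.4458 V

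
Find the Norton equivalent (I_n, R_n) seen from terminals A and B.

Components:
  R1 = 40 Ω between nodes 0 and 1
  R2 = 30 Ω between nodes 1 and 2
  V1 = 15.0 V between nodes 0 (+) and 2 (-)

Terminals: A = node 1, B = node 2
Find the Thévenin equivalent first; then I_n = V_th/R_th and R_n = R_th.
Step 1 — V_th is the open-circuit voltage V_A - V_B (nothing connected across the terminals).
Nodal analysis, taking node 2 as the 0 V reference.
Source V1 fixes V_0 = 15 V.
KCL at each unknown node (sum of currents leaving = 0; resistances in Ω):
  Node 1: (V_1 - 15)/40 + (V_1 - 0)/30 = 0
Collecting terms: 0.05833 × V_1 = 0.375  =>  V_1 = 6.429 V
V_th = V_1 - V_2 = 6.429 - 0 = 6.429 V
Step 2 — R_th: zero the source — replace V1 by a short circuit (node 2 merges into node 0) — and find the resistance seen between A (node 1) and B (node 0).
Reduce the network between node 1 (A) and node 0 (B) by series/parallel combination:
  Rp1 = R1 ‖ R2 (parallel, both between nodes 0 and 1) = 1/(1/40 + 1/30) = 17.14 Ω
R_th = 17.14 Ω
I_n = V_th/R_th = 6.429/17.14 = 0.375 A, and R_n = R_th = 17.14 Ω

Final answer: I_n = 0.375 A, R_n = 17.14 Ω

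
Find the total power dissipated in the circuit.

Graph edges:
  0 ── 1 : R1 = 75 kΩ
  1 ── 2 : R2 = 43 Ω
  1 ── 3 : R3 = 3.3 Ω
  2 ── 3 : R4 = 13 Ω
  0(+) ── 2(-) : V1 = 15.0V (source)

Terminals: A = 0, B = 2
Nodal analysis, taking node 2 as the 0 V reference.
Source V1 fixes V_0 = 15 V.
KCL at each unknown node (sum of currents leaving = 0; resistances in Ω):
  Node 1: (V_1 - 15)/75000 + (V_1 - 0)/43 + (V_1 - V_3)/3.3 = 0
  Node 3: (V_3 - V_1)/3.3 + (V_3 - 0)/13 = 0
Collecting terms (coefficients in siemens):
  0.3263·V_1 - 0.303·V_3 = 0.0002
  0.38·V_3 - 0.303·V_1 = 0
Determinant D = (0.3263)(0.38) - (-0.303)(-0.303) = 0.03215
V_1 = [(0.0002)(0.38) - (-0.303)(0)]/D = 0.002364 V
V_3 = [(0.3263)(0) - (0.0002)(-0.303)]/D = 0.001885 V
Power in each resistor, P = (ΔV)²/R:
  P_R1 = (15 - 0.002364)²/75000 = 0.002999 W
  P_R2 = (0.002364 - 0)²/43 = 0.0000001299 W
  P_R3 = (0.002364 - 0.001885)²/3.3 = 0.00000006938 W
  P_R4 = (0 - 0.001885)²/13 = 0.0000002733 W
P_total = P_R1 + P_R2 + P_R3 + P_R4 = 0.003 W

Final answer: 0.003 W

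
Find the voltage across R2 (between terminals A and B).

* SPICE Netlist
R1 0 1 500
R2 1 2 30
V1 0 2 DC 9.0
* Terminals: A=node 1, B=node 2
R1 and R2 are in series across V1 (node 0 → node 1 → node 2), and the output A–B is taken across R2, so this is a voltage divider.
Series current: I = V1/(R1 + R2) = 9/(500 + 30) = 9/530 = 0.01698 A
V_R2 = I × R2 = V1 × R2/(R1 + R2) = 9 × 30/530 = 0.5094 V

Final answer: 0.5094 V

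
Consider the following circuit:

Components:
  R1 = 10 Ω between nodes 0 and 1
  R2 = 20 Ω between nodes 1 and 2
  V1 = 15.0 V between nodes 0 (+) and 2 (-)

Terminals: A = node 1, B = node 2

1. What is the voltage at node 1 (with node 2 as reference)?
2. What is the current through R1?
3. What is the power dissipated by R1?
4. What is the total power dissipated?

Nodal analysis, taking node 2 as the 0 V reference.
Source V1 fixes V_0 = 15 V.
KCL at each unknown node (sum of currents leaving = 0; resistances in Ω):
  Node 1: (V_1 - 15)/10 + (V_1 - 0)/20 = 0
Collecting terms: 0.15 × V_1 = 1.5  =>  V_1 = 10 V
Part 1:
  Read off the nodal solution: V_1 = 10 V
Part 2:
  I_R1 = (V_0 - V_1)/R1 = (15 - 10)/10 = 0.5 A
  Magnitude: I_R1 = 0.5 A
Part 3:
  I_R1 = (V_0 - V_1)/R1 = (15 - 10)/10 = 0.5 A
  P_R1 = I_R1² × R1 = (0.5)² × 10 = 2.5 W
Part 4:
  Power in each resistor, P = (ΔV)²/R:
    P_R1 = (15 - 10)²/10 = 2.5 W
    P_R2 = (10 - 0)²/20 = 5 W
  P_total = P_R1 + P_R2 = 7.5 W

Final answers:
1. V_1 = 10 V
2. I_R1 = 0.5 A
3. P_R1 = 2.5 W
4. P_total = 7.5 W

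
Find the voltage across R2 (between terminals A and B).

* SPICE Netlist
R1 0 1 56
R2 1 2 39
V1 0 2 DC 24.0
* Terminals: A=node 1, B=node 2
R1 and R2 are in series across V1 (node 0 → node 1 → node 2), and the output A–B is taken across R2, so this is a voltage divider.
Series current: I = V1/(R1 + R2) = 24/(56 + 39) = 24/95 = 0.2526 A
V_R2 = I × R2 = V1 × R2/(R1 + R2) = 24 × 39/95 = 9.853 V

Final answer: 9.853 V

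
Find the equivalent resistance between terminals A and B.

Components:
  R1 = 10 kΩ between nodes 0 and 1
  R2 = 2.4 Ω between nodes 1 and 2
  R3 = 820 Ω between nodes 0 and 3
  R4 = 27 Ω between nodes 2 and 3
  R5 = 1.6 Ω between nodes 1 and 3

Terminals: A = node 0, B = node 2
The network is not a plain series/parallel combination. Inject a 1 A test current into terminal A (node 0) and return it from terminal B (node 2); then R_eq = V_A / (1 A).
Nodal analysis, taking node 2 as the 0 V reference.
Current source I_test pushes 1 A into node 0 and draws it out of node 2.
KCL at each unknown node (sum of currents leaving = 0; resistances in Ω):
  Node 0: (V_0 - V_1)/10000 + (V_0 - V_3)/820 - 1 = 0
  Node 1: (V_1 - V_0)/10000 + (V_1 - 0)/2.4 + (V_1 - V_3)/1.6 = 0
  Node 3: (V_3 - V_0)/820 + (V_3 - V_1)/1.6 + (V_3 - 0)/27 = 0
Collecting terms (coefficients in siemens):
  0.00132·V_0 - 0.0001·V_1 - 0.00122·V_3 = 1
  1.042·V_1 - 0.0001·V_0 - 0.625·V_3 = 0
  0.6633·V_3 - 0.00122·V_0 - 0.625·V_1 = 0
Solving these 3 simultaneous equations (Gaussian elimination) gives:
  V_0 = 761.1 V, V_1 = 2.1 V, V_3 = 3.378 V
R_eq = V_0 / 1 A = 761.1 Ω

Final answer: 761.1 Ω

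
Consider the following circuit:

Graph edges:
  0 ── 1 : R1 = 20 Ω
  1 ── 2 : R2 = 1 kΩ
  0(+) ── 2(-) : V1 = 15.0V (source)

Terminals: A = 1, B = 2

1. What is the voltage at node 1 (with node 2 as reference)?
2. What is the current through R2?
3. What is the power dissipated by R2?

Nodal analysis, taking node 2 as the 0 V reference.
Source V1 fixes V_0 = 15 V.
KCL at each unknown node (sum of currents leaving = 0; resistances in Ω):
  Node 1: (V_1 - 15)/20 + (V_1 - 0)/1000 = 0
Collecting terms: 0.051 × V_1 = 0.75  =>  V_1 = 14.71 V
Part 1:
  Read off the nodal solution: V_1 = 14.71 V
Part 2:
  I_R2 = (V_1 - V_2)/R2 = (14.71 - 0)/1000 = 0.01471 A
  Magnitude: I_R2 = 0.01471 A
Part 3:
  I_R2 = (V_1 - V_2)/R2 = (14.71 - 0)/1000 = 0.01471 A
  P_R2 = I_R2² × R2 = (0.01471)² × 1000 = 0.2163 W

Final answers:
1. V_1 = 14.71 V
2. I_R2 = 0.01471 A
3. P_R2 = 0.2163 W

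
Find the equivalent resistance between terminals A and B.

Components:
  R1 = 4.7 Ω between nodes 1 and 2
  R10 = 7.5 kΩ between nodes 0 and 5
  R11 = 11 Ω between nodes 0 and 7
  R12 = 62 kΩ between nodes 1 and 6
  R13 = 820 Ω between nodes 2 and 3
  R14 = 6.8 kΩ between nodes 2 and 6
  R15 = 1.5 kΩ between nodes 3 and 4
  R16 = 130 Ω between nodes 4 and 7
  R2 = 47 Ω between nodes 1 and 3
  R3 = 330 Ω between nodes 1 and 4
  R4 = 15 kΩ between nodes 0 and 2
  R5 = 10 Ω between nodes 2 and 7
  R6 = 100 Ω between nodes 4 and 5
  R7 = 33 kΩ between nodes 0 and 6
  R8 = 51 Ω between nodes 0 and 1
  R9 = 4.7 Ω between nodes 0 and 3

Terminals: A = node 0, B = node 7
The network is not a plain series/parallel combination. Inject a 1 A test current into terminal A (node 0) and return it from terminal B (node 7); then R_eq = V_A / (1 A).
Nodal analysis, taking node 7 as the 0 V reference.
Current source I_test pushes 1 A into node 0 and draws it out of node 7.
KCL at each unknown node (sum of currents leaving = 0; resistances in Ω):
  Node 0: (V_0 - V_2)/15000 + (V_0 - V_6)/33000 + (V_0 - V_1)/51 + (V_0 - V_3)/4.7 + (V_0 - V_5)/7500 + (V_0 - 0)/11 - 1 = 0
  Node 1: (V_1 - V_0)/51 + (V_1 - V_2)/4.7 + (V_1 - V_3)/47 + (V_1 - V_4)/330 + (V_1 - V_6)/62000 = 0
  Node 2: (V_2 - V_0)/15000 + (V_2 - V_1)/4.7 + (V_2 - 0)/10 + (V_2 - V_3)/820 + (V_2 - V_6)/6800 = 0
  Node 3: (V_3 - V_0)/4.7 + (V_3 - V_1)/47 + (V_3 - V_2)/820 + (V_3 - V_4)/1500 = 0
  Node 4: (V_4 - V_1)/330 + (V_4 - V_3)/1500 + (V_4 - V_5)/100 + (V_4 - 0)/130 = 0
  Node 5: (V_5 - V_0)/7500 + (V_5 - V_4)/100 = 0
  Node 6: (V_6 - V_0)/33000 + (V_6 - V_1)/62000 + (V_6 - V_2)/6800 = 0
Collecting terms (coefficients in siemens):
  0.3235·V_0 - 0.01961·V_1 - 0.00006667·V_2 - 0.2128·V_3 - 0.0001333·V_5 - 0.0000303·V_6 = 1
  0.2567·V_1 - 0.01961·V_0 - 0.2128·V_2 - 0.02128·V_3 - 0.00303·V_4 - 0.00001613·V_6 = 0
  0.3142·V_2 - 0.00006667·V_0 - 0.2128·V_1 - 0.00122·V_3 - 0.0001471·V_6 = 0
  0.2359·V_3 - 0.2128·V_0 - 0.02128·V_1 - 0.00122·V_2 - 0.0006667·V_4 = 0
  0.02139·V_4 - 0.00303·V_1 - 0.0006667·V_3 - 0.01·V_5 = 0
  0.01013·V_5 - 0.0001333·V_0 - 0.01·V_4 = 0
  0.0001935·V_6 - 0.0000303·V_0 - 0.00001613·V_1 - 0.0001471·V_2 = 0
Solving these 7 simultaneous equations (Gaussian elimination) gives:
  V_0 = 8.537 V, V_1 = 3.099 V, V_2 = 2.133 V, V_3 = 7.994 V
  V_4 = 1.375 V, V_5 = 1.469 V, V_6 = 3.216 V
R_eq = V_0 / 1 A = 8.537 Ω

Final answer: 8.537 Ω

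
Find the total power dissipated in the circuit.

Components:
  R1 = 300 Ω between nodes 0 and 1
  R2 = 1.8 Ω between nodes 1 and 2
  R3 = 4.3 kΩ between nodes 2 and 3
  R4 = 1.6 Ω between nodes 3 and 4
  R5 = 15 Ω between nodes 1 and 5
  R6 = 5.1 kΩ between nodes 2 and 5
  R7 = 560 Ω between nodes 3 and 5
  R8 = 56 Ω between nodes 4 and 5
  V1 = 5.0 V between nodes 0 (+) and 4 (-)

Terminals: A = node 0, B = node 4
Nodal analysis, taking node 4 as the 0 V reference.
Source V1 fixes V_0 = 5 V.
KCL at each unknown node (sum of currents leaving = 0; resistances in Ω):
  Node 1: (V_1 - 5)/300 + (V_1 - V_2)/1.8 + (V_1 - V_5)/15 = 0
  Node 2: (V_2 - V_1)/1.8 + (V_2 - V_3)/4300 + (V_2 - V_5)/5100 = 0
  Node 3: (V_3 - V_2)/4300 + (V_3 - 0)/1.6 + (V_3 - V_5)/560 = 0
  Node 5: (V_5 - V_1)/15 + (V_5 - V_2)/5100 + (V_5 - V_3)/560 + (V_5 - 0)/56 = 0
Collecting terms (coefficients in siemens):
  0.6256·V_1 - 0.5556·V_2 - 0.06667·V_5 = 0.01667
  0.556·V_2 - 0.5556·V_1 - 0.0002326·V_3 - 0.0001961·V_5 = 0
  0.627·V_3 - 0.0002326·V_2 - 0.001786·V_5 = 0
  0.08651·V_5 - 0.06667·V_1 - 0.0001961·V_2 - 0.001786·V_3 = 0
Solving these 4 simultaneous equations (Gaussian elimination) gives:
  V_1 = 0.8892 V, V_2 = 0.8887 V, V_3 = 0.002287 V, V_5 = 0.6873 V
Power in each resistor, P = (ΔV)²/R:
  P_R1 = (5 - 0.8892)²/300 = 0.05633 W
  P_R2 = (0.8892 - 0.8887)²/1.8 = 0.0000001086 W
  P_R3 = (0.8887 - 0.002287)²/4300 = 0.0001827 W
  P_R4 = (0.002287 - 0)²/1.6 = 0.000003269 W
  P_R5 = (0.8892 - 0.6873)²/15 = 0.002716 W
  P_R6 = (0.8887 - 0.6873)²/5100 = 0.000007955 W
  P_R7 = (0.002287 - 0.6873)²/560 = 0.000838 W
  P_R8 = (0 - 0.6873)²/56 = 0.008436 W
P_total = P_R1 + P_R2 + P_R3 + P_R4 + P_R5 + P_R6 + P_R7 + P_R8 = 0.06851 W

Final answer: 0.06851 W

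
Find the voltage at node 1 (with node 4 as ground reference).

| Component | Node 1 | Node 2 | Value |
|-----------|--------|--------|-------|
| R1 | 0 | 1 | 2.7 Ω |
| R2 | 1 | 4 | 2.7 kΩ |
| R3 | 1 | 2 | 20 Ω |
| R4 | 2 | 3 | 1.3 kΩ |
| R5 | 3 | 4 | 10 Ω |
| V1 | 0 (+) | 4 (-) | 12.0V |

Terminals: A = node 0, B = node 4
Nodal analysis, taking node 4 as the 0 V reference.
Source V1 fixes V_0 = 12 V.
KCL at each unknown node (sum of currents leaving = 0; resistances in Ω):
  Node 1: (V_1 - 12)/2.7 + (V_1 - 0)/2700 + (V_1 - V_2)/20 = 0
  Node 2: (V_2 - V_1)/20 + (V_2 - V_3)/1300 = 0
  Node 3: (V_3 - V_2)/1300 + (V_3 - 0)/10 = 0
Collecting terms (coefficients in siemens):
  0.4207·V_1 - 0.05·V_2 = 4.444
  0.05077·V_2 - 0.05·V_1 - 0.0007692·V_3 = 0
  0.1008·V_3 - 0.0007692·V_2 = 0
Solving these 3 simultaneous equations (Gaussian elimination) gives:
  V_1 = 11.96 V, V_2 = 11.78 V, V_3 = 0.08995 V
The requested potential is V_1 = 11.96 V.

Final answer: V_1 = 11.96 V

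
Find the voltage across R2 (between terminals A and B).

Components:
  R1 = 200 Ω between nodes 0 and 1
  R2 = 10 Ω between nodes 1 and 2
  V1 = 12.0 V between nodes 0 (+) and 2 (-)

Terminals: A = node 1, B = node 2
R1 and R2 are in series across V1 (node 0 → node 1 → node 2), and the output A–B is taken across R2, so this is a voltage divider.
Series current: I = V1/(R1 + R2) = 12/(200 + 10) = 12/210 = 0.05714 A
V_R2 = I × R2 = V1 × R2/(R1 + R2) = 12 × 10/210 = 0.5714 V

Final answer: 0.5714 V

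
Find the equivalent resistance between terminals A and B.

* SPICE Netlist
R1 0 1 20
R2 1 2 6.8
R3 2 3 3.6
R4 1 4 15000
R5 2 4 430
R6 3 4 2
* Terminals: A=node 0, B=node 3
The network is not a plain series/parallel combination. Inject a 1 A test current into terminal A (node 0) and return it from terminal B (node 3); then R_eq = V_A / (1 A).
Nodal analysis, taking node 3 as the 0 V reference.
Current source I_test pushes 1 A into node 0 and draws it out of node 3.
KCL at each unknown node (sum of currents leaving = 0; resistances in Ω):
  Node 0: (V_0 - V_1)/20 - 1 = 0
  Node 1: (V_1 - V_0)/20 + (V_1 - V_2)/6.8 + (V_1 - V_4)/15000 = 0
  Node 2: (V_2 - V_1)/6.8 + (V_2 - 0)/3.6 + (V_2 - V_4)/430 = 0
  Node 4: (V_4 - V_1)/15000 + (V_4 - V_2)/430 + (V_4 - 0)/2 = 0
Collecting terms (coefficients in siemens):
  0.05·V_0 - 0.05·V_1 = 1
  0.1971·V_1 - 0.05·V_0 - 0.1471·V_2 - 0.00006667·V_4 = 0
  0.4272·V_2 - 0.1471·V_1 - 0.002326·V_4 = 0
  0.5024·V_4 - 0.00006667·V_1 - 0.002326·V_2 = 0
Solving these 4 simultaneous equations (Gaussian elimination) gives:
  V_0 = 30.36 V, V_1 = 10.36 V, V_2 = 3.568 V, V_4 = 0.01789 V
R_eq = V_0 / 1 A = 30.36 Ω

Final answer: 30.36 Ω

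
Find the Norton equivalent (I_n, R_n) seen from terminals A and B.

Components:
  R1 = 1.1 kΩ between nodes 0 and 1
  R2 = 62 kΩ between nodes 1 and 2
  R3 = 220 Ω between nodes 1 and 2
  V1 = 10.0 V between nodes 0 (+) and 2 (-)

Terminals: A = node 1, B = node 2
Find the Thévenin equivalent first; then I_n = V_th/R_th and R_n = R_th.
Step 1 — V_th is the open-circuit voltage V_A - V_B (nothing connected across the terminals).
Nodal analysis, taking node 2 as the 0 V reference.
Source V1 fixes V_0 = 10 V.
KCL at each unknown node (sum of currents leaving = 0; resistances in Ω):
  Node 1: (V_1 - 10)/1100 + (V_1 - 0)/62000 + (V_1 - 0)/220 = 0
Collecting terms: 0.005471 × V_1 = 0.009091  =>  V_1 = 1.662 V
V_th = V_1 - V_2 = 1.662 - 0 = 1.662 V
Step 2 — R_th: zero the source — replace V1 by a short circuit (node 2 merges into node 0) — and find the resistance seen between A (node 1) and B (node 0).
Reduce the network between node 1 (A) and node 0 (B) by series/parallel combination:
  Rp1 = R1 ‖ R2 ‖ R3 (parallel, all between nodes 0 and 1) = 1/(1/1100 + 1/62000 + 1/220) = 182.8 Ω
R_th = 182.8 Ω
I_n = V_th/R_th = 1.662/182.8 = 0.009091 A, and R_n = R_th = 182.8 Ω

Final answer: I_n = 0.009091 A, R_n = 182.8 Ω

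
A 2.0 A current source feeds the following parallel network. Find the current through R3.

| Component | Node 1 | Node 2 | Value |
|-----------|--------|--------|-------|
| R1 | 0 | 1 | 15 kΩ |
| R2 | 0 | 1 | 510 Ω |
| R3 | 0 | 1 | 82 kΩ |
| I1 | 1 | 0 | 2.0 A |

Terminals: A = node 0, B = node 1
All resistors sit directly between nodes 0 and 1, so they are in parallel and share one voltage V; the full source current 2 A splits among them.
1/R_par = 1/15000 + 1/510 + 1/82000 = 0.00204 S  =>  R_par = 490.3 Ω
V = I × R_par = 2 × 490.3 = 980.6 V
I_R3 = V/R3 = 980.6/82000 = 0.01196 A

Final answer: 0.01196 A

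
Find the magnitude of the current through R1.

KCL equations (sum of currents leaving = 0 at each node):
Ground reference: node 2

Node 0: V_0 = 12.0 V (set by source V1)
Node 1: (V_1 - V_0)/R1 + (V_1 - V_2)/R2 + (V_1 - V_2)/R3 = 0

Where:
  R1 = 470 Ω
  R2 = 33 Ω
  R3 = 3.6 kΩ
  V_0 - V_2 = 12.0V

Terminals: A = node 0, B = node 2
Nodal analysis, taking node 2 as the 0 V reference.
Source V1 fixes V_0 = 12 V.
KCL at each unknown node (sum of currents leaving = 0; resistances in Ω):
  Node 1: (V_1 - 12)/470 + (V_1 - 0)/33 + (V_1 - 0)/3600 = 0
Collecting terms: 0.03271 × V_1 = 0.02553  =>  V_1 = 0.7806 V
I_R1 = (V_0 - V_1)/R1 = (12 - 0.7806)/470 = 0.02387 A
|I_R1| = 0.02387 A

Final answer: |I_R1| = 0.02387 A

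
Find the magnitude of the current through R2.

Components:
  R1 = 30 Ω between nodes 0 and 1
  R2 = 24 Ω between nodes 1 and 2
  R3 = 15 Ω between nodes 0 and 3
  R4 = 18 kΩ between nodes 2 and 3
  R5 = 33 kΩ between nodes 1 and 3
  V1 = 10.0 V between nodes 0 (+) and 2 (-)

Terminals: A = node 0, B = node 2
Nodal analysis, taking node 2 as the 0 V reference.
Source V1 fixes V_0 = 10 V.
KCL at each unknown node (sum of currents leaving = 0; resistances in Ω):
  Node 1: (V_1 - 10)/30 + (V_1 - 0)/24 + (V_1 - V_3)/33000 = 0
  Node 3: (V_3 - 10)/15 + (V_3 - 0)/18000 + (V_3 - V_1)/33000 = 0
Collecting terms (coefficients in siemens):
  0.07503·V_1 - 0.0000303·V_3 = 0.3333
  0.06675·V_3 - 0.0000303·V_1 = 0.6667
Determinant D = (0.07503)(0.06675) - (-0.0000303)(-0.0000303) = 0.005008
V_1 = [(0.3333)(0.06675) - (-0.0000303)(0.6667)]/D = 4.447 V
V_3 = [(0.07503)(0.6667) - (0.3333)(-0.0000303)]/D = 9.989 V
I_R2 = (V_1 - V_2)/R2 = (4.447 - 0)/24 = 0.1853 A
|I_R2| = 0.1853 A

Final answer: |I_R2| = 0.1853 A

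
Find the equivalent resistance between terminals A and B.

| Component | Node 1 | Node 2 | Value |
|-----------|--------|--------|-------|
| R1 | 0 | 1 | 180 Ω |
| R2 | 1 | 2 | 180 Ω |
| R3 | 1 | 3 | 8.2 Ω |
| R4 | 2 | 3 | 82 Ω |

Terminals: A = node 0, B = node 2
Reduce the network between node 0 (A) and node 2 (B) by series/parallel combination:
  Rs1 = R3 + R4 (series, joined only at node 3) = 8.2 + 82 = 90.2 Ω
  Rp1 = R2 ‖ Rs1 (parallel, both between nodes 1 and 2) = 1/(1/180 + 1/90.2) = 60.09 Ω
  Rs2 = R1 + Rp1 (series, joined only at node 1) = 180 + 60.09 = 240.1 Ω
R_eq = 240.1 Ω

Final answer: 240.1 Ω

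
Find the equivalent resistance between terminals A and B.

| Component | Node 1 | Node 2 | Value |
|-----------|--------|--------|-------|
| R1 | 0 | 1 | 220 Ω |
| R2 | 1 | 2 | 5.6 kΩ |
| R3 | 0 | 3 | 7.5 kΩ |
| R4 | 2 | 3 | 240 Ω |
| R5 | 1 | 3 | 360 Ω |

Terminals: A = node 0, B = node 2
The network is not a plain series/parallel combination. Inject a 1 A test current into terminal A (node 0) and return it from terminal B (node 2); then R_eq = V_A / (1 A).
Nodal analysis, taking node 2 as the 0 V reference.
Current source I_test pushes 1 A into node 0 and draws it out of node 2.
KCL at each unknown node (sum of currents leaving = 0; resistances in Ω):
  Node 0: (V_0 - V_1)/220 + (V_0 - V_3)/7500 - 1 = 0
  Node 1: (V_1 - V_0)/220 + (V_1 - 0)/5600 + (V_1 - V_3)/360 = 0
  Node 3: (V_3 - V_0)/7500 + (V_3 - V_1)/360 + (V_3 - 0)/240 = 0
Collecting terms (coefficients in siemens):
  0.004679·V_0 - 0.004545·V_1 - 0.0001333·V_3 = 1
  0.007502·V_1 - 0.004545·V_0 - 0.002778·V_3 = 0
  0.007078·V_3 - 0.0001333·V_0 - 0.002778·V_1 = 0
Solving these 3 simultaneous equations (Gaussian elimination) gives:
  V_0 = 725.1 V, V_1 = 519.9 V, V_3 = 217.7 V
R_eq = V_0 / 1 A = 725.1 Ω

Final answer: 725.1 Ω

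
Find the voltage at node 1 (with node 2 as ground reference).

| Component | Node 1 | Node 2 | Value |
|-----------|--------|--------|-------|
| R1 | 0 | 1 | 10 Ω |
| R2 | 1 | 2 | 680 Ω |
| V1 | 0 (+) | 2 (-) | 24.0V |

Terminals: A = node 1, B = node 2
Nodal analysis, taking node 2 as the 0 V reference.
Source V1 fixes V_0 = 24 V.
KCL at each unknown node (sum of currents leaving = 0; resistances in Ω):
  Node 1: (V_1 - 24)/10 + (V_1 - 0)/680 = 0
Collecting terms: 0.1015 × V_1 = 2.4  =>  V_1 = 23.65 V
The requested potential is V_1 = 23.65 V.

Final answer: V_1 = 23.65 V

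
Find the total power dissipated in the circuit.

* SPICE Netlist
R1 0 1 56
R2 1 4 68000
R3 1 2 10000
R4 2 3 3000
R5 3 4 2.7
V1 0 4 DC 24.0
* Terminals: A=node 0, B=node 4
Nodal analysis, taking node 4 as the 0 V reference.
Source V1 fixes V_0 = 24 V.
KCL at each unknown node (sum of currents leaving = 0; resistances in Ω):
  Node 1: (V_1 - 24)/56 + (V_1 - 0)/68000 + (V_1 - V_2)/10000 = 0
  Node 2: (V_2 - V_1)/10000 + (V_2 - V_3)/3000 = 0
  Node 3: (V_3 - V_2)/3000 + (V_3 - 0)/2.7 = 0
Collecting terms (coefficients in siemens):
  0.01797·V_1 - 0.0001·V_2 = 0.4286
  0.0004333·V_2 - 0.0001·V_1 - 0.0003333·V_3 = 0
  0.3707·V_3 - 0.0003333·V_2 = 0
Solving these 3 simultaneous equations (Gaussian elimination) gives:
  V_1 = 23.88 V, V_2 = 5.514 V, V_3 = 0.004958 V
Power in each resistor, P = (ΔV)²/R:
  P_R1 = (24 - 23.88)²/56 = 0.000268 W
  P_R2 = (23.88 - 0)²/68000 = 0.008384 W
  P_R3 = (23.88 - 5.514)²/10000 = 0.03372 W
  P_R4 = (5.514 - 0.004958)²/3000 = 0.01012 W
  P_R5 = (0.004958 - 0)²/2.7 = 0.000009105 W
P_total = P_R1 + P_R2 + P_R3 + P_R4 + P_R5 = 0.0525 W

Final answer: 0.0525 W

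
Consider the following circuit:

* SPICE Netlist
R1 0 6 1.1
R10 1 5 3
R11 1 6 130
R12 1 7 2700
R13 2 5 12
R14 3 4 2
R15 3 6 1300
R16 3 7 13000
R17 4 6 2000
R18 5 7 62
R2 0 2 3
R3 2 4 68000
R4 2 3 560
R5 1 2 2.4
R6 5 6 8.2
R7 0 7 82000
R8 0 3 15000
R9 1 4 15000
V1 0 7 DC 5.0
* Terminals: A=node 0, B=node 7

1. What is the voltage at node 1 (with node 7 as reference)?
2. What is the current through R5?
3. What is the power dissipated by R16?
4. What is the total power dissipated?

Nodal analysis, taking node 7 as the 0 V reference.
Source V1 fixes V_0 = 5 V.
KCL at each unknown node (sum of currents leaving = 0; resistances in Ω):
  Node 1: (V_1 - V_2)/2.4 + (V_1 - V_4)/15000 + (V_1 - V_5)/3 + (V_1 - V_6)/130 + (V_1 - 0)/2700 = 0
  Node 2: (V_2 - 5)/3 + (V_2 - V_4)/68000 + (V_2 - V_3)/560 + (V_2 - V_1)/2.4 + (V_2 - V_5)/12 = 0
  Node 3: (V_3 - V_2)/560 + (V_3 - 5)/15000 + (V_3 - V_4)/2 + (V_3 - V_6)/1300 + (V_3 - 0)/13000 = 0
  Node 4: (V_4 - V_2)/68000 + (V_4 - V_1)/15000 + (V_4 - V_3)/2 + (V_4 - V_6)/2000 = 0
  Node 5: (V_5 - V_6)/8.2 + (V_5 - V_1)/3 + (V_5 - V_2)/12 + (V_5 - 0)/62 = 0
  Node 6: (V_6 - 5)/1.1 + (V_6 - V_5)/8.2 + (V_6 - V_1)/130 + (V_6 - V_3)/1300 + (V_6 - V_4)/2000 = 0
Collecting terms (coefficients in siemens):
  0.7581·V_1 - 0.4167·V_2 - 0.00006667·V_4 - 0.3333·V_5 - 0.007692·V_6 = 0
  0.8351·V_2 - 0.4167·V_1 - 0.001786·V_3 - 0.00001471·V_4 - 0.08333·V_5 = 1.667
  0.5027·V_3 - 0.001786·V_2 - 0.5·V_4 - 0.0007692·V_6 = 0.0003333
  0.5006·V_4 - 0.00006667·V_1 - 0.00001471·V_2 - 0.5·V_3 - 0.0005·V_6 = 0
  0.5547·V_5 - 0.3333·V_1 - 0.08333·V_2 - 0.122·V_6 = 0
  1.04·V_6 - 0.007692·V_1 - 0.0007692·V_3 - 0.0005·V_4 - 0.122·V_5 = 4.545
Solving these 6 simultaneous equations (Gaussian elimination) gives:
  V_1 = 4.793 V, V_2 = 4.866 V, V_3 = 4.791 V, V_4 = 4.791 V
  V_5 = 4.702 V, V_6 = 4.963 V
Part 1:
  Read off the nodal solution: V_1 = 4.793 V
Part 2:
  I_R5 = (V_1 - V_2)/R5 = (4.793 - 4.866)/2.4 = -0.03072 A
  Magnitude: I_R5 = 0.03072 A
Part 3:
  I_R16 = (V_3 - V_7)/R16 = (4.791 - 0)/13000 = 0.0003685 A
  P_R16 = I_R16² × R16 = (0.0003685)² × 13000 = 0.001766 W
Part 4:
  Power in each resistor, P = (ΔV)²/R:
    P_R1 = (5 - 4.963)²/1.1 = 0.001228 W
    P_R2 = (5 - 4.866)²/3 = 0.005956 W
    P_R3 = (4.866 - 4.791)²/68000 = 0.0000000833 W
    P_R4 = (4.866 - 4.791)²/560 = 0.00001016 W
    P_R5 = (4.793 - 4.866)²/2.4 = 0.002264 W
    P_R6 = (4.702 - 4.963)²/8.2 = 0.008333 W
    P_R7 = (5 - 0)²/82000 = 0.0003049 W
    P_R8 = (5 - 4.791)²/15000 = 0.000002915 W
    P_R9 = (4.793 - 4.791)²/15000 = 0.000000000159 W
    P_R10 = (4.793 - 4.702)²/3 = 0.002746 W
    P_R11 = (4.793 - 4.963)²/130 = 0.000224 W
    P_R12 = (4.793 - 0)²/2700 = 0.008507 W
    P_R13 = (4.866 - 4.702)²/12 = 0.002254 W
    P_R14 = (4.791 - 4.791)²/2 = 0.00000001524 W
    P_R15 = (4.791 - 4.963)²/1300 = 0.00002285 W
    P_R16 = (4.791 - 0)²/13000 = 0.001766 W
    P_R17 = (4.791 - 4.963)²/2000 = 0.00001482 W
    P_R18 = (4.702 - 0)²/62 = 0.3566 W
  P_total = P_R1 + P_R2 + P_R3 + P_R4 + P_R5 + P_R6 + P_R7 + P_R8 + P_R9 + P_R10 + P_R11 + P_R12 + P_R13 + P_R14 + P_R15 + P_R16 + P_R17 + P_R18 = 0.3902 W

Final answers:
1. V_1 = 4.793 V
2. I_R5 = 0.03072 A
3. P_R16 = 0.001766 W
4. P_total = 0.3902 W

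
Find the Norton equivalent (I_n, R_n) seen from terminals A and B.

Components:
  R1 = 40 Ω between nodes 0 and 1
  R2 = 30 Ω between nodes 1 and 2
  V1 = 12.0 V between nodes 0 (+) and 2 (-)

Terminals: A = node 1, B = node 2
Find the Thévenin equivalent first; then I_n = V_th/R_th and R_n = R_th.
Step 1 — V_th is the open-circuit voltage V_A - V_B (nothing connected across the terminals).
Nodal analysis, taking node 2 as the 0 V reference.
Source V1 fixes V_0 = 12 V.
KCL at each unknown node (sum of currents leaving = 0; resistances in Ω):
  Node 1: (V_1 - 12)/40 + (V_1 - 0)/30 = 0
Collecting terms: 0.05833 × V_1 = 0.3  =>  V_1 = 5.143 V
V_th = V_1 - V_2 = 5.143 - 0 = 5.143 V
Step 2 — R_th: zero the source — replace V1 by a short circuit (node 2 merges into node 0) — and find the resistance seen between A (node 1) and B (node 0).
Reduce the network between node 1 (A) and node 0 (B) by series/parallel combination:
  Rp1 = R1 ‖ R2 (parallel, both between nodes 0 and 1) = 1/(1/40 + 1/30) = 17.14 Ω
R_th = 17.14 Ω
I_n = V_th/R_th = 5.143/17.14 = 0.3 A, and R_n = R_th = 17.14 Ω

Final answer: I_n = 0.3 A, R_n = 17.14 Ω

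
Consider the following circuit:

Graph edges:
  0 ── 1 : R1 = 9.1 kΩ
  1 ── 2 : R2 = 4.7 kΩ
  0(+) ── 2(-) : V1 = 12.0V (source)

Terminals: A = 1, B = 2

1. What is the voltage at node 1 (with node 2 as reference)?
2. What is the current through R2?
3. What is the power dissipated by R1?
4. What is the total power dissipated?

Nodal analysis, taking node 2 as the 0 V reference.
Source V1 fixes V_0 = 12 V.
KCL at each unknown node (sum of currents leaving = 0; resistances in Ω):
  Node 1: (V_1 - 12)/9100 + (V_1 - 0)/4700 = 0
Collecting terms: 0.0003227 × V_1 = 0.001319  =>  V_1 = 4.087 V
Part 1:
  Read off the nodal solution: V_1 = 4.087 V
Part 2:
  I_R2 = (V_1 - V_2)/R2 = (4.087 - 0)/4700 = 0.0008696 A
  Magnitude: I_R2 = 0.0008696 A
Part 3:
  I_R1 = (V_0 - V_1)/R1 = (12 - 4.087)/9100 = 0.0008696 A
  P_R1 = I_R1² × R1 = (0.0008696)² × 9100 = 0.006881 W
Part 4:
  Power in each resistor, P = (ΔV)²/R:
    P_R1 = (12 - 4.087)²/9100 = 0.006881 W
    P_R2 = (4.087 - 0)²/4700 = 0.003554 W
  P_total = P_R1 + P_R2 = 0.01043 W

Final answers:
1. V_1 = 4.087 V
2. I_R2 = 0.0008696 A
3. P_R1 = 0.006881 W
4. P_total = 0.01043 W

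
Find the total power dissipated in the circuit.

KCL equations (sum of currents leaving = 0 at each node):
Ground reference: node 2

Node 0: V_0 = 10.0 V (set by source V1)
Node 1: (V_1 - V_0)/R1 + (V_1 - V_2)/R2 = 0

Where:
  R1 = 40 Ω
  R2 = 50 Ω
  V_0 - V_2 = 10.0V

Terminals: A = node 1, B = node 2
Nodal analysis, taking node 2 as the 0 V reference.
Source V1 fixes V_0 = 10 V.
KCL at each unknown node (sum of currents leaving = 0; resistances in Ω):
  Node 1: (V_1 - 10)/40 + (V_1 - 0)/50 = 0
Collecting terms: 0.045 × V_1 = 0.25  =>  V_1 = 5.556 V
Power in each resistor, P = (ΔV)²/R:
  P_R1 = (10 - 5.556)²/40 = 0.4938 W
  P_R2 = (5.556 - 0)²/50 = 0.6173 W
P_total = P_R1 + P_R2 = 1.111 W

Final answer: 1.111 W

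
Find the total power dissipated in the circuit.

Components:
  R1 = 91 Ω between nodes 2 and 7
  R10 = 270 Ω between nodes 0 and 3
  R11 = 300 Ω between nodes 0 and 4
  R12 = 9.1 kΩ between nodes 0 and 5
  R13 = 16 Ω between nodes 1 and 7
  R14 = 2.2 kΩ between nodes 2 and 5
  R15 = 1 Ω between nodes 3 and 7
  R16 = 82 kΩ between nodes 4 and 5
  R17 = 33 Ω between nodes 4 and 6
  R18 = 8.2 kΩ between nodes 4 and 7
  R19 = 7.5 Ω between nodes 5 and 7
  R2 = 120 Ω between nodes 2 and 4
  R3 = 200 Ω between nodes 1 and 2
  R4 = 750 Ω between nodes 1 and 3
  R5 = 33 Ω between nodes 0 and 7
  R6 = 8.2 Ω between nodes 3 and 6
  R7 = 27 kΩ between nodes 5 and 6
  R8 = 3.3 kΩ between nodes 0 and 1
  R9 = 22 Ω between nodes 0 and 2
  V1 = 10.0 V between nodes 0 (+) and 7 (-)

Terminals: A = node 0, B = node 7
Nodal analysis, taking node 7 as the 0 V reference.
Source V1 fixes V_0 = 10 V.
KCL at each unknown node (sum of currents leaving = 0; resistances in Ω):
  Node 1: (V_1 - V_2)/200 + (V_1 - V_3)/750 + (V_1 - 10)/3300 + (V_1 - 0)/16 = 0
  Node 2: (V_2 - 0)/91 + (V_2 - V_4)/120 + (V_2 - V_1)/200 + (V_2 - 10)/22 + (V_2 - V_5)/2200 = 0
  Node 3: (V_3 - V_1)/750 + (V_3 - V_6)/8.2 + (V_3 - 10)/270 + (V_3 - 0)/1 = 0
  Node 4: (V_4 - V_2)/120 + (V_4 - 10)/300 + (V_4 - V_5)/82000 + (V_4 - V_6)/33 + (V_4 - 0)/8200 = 0
  Node 5: (V_5 - V_6)/27000 + (V_5 - 10)/9100 + (V_5 - V_2)/2200 + (V_5 - V_4)/82000 + (V_5 - 0)/7.5 = 0
  Node 6: (V_6 - V_3)/8.2 + (V_6 - V_5)/27000 + (V_6 - V_4)/33 = 0
Collecting terms (coefficients in siemens):
  0.06914·V_1 - 0.005·V_2 - 0.001333·V_3 = 0.00303
  0.07023·V_2 - 0.005·V_1 - 0.008333·V_4 - 0.0004545·V_5 = 0.4545
  1.127·V_3 - 0.001333·V_1 - 0.122·V_6 = 0.03704
  0.0421·V_4 - 0.008333·V_2 - 0.0000122·V_5 - 0.0303·V_6 = 0.03333
  0.1339·V_5 - 0.0004545·V_2 - 0.0000122·V_4 - 0.00003704·V_6 = 0.001099
  0.1523·V_6 - 0.122·V_3 - 0.0303·V_4 - 0.00003704·V_5 = 0
Solving these 6 simultaneous equations (Gaussian elimination) gives:
  V_1 = 0.5386 V, V_2 = 6.815 V, V_3 = 0.09712 V, V_4 = 2.564 V
  V_5 = 0.03173 V, V_6 = 0.5879 V
Power in each resistor, P = (ΔV)²/R:
  P_R1 = (6.815 - 0)²/91 = 0.5104 W
  P_R2 = (6.815 - 2.564)²/120 = 0.1506 W
  P_R3 = (0.5386 - 6.815)²/200 = 0.197 W
  P_R4 = (0.5386 - 0.09712)²/750 = 0.0002598 W
  P_R5 = (10 - 0)²/33 = 3.03 W
  P_R6 = (0.09712 - 0.5879)²/8.2 = 0.02937 W
  P_R7 = (0.03173 - 0.5879)²/27000 = 0.00001146 W
  P_R8 = (10 - 0.5386)²/3300 = 0.02713 W
  P_R9 = (10 - 6.815)²/22 = 0.4611 W
  P_R10 = (10 - 0.09712)²/270 = 0.3632 W
  P_R11 = (10 - 2.564)²/300 = 0.1843 W
  P_R12 = (10 - 0.03173)²/9100 = 0.01092 W
  P_R13 = (0.5386 - 0)²/16 = 0.01813 W
  P_R14 = (6.815 - 0.03173)²/2200 = 0.02091 W
  P_R15 = (0.09712 - 0)²/1 = 0.009432 W
  P_R16 = (2.564 - 0.03173)²/82000 = 0.00007818 W
  P_R17 = (2.564 - 0.5879)²/33 = 0.1183 W
  P_R18 = (2.564 - 0)²/8200 = 0.0008015 W
  P_R19 = (0.03173 - 0)²/7.5 = 0.0001342 W
P_total = P_R1 + P_R2 + P_R3 + P_R4 + P_R5 + P_R6 + P_R7 + P_R8 + P_R9 + P_R10 + P_R11 + P_R12 + P_R13 + P_R14 + P_R15 + P_R16 + P_R17 + P_R18 + P_R19 = 5.132 W

Final answer: 5.132 W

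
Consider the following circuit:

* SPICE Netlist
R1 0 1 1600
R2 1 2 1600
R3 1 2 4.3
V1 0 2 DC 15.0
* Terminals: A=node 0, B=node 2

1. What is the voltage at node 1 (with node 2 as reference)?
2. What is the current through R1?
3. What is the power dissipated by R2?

Nodal analysis, taking node 2 as the 0 V reference.
Source V1 fixes V_0 = 15 V.
KCL at each unknown node (sum of currents leaving = 0; resistances in Ω):
  Node 1: (V_1 - 15)/1600 + (V_1 - 0)/1600 + (V_1 - 0)/4.3 = 0
Collecting terms: 0.2338 × V_1 = 0.009375  =>  V_1 = 0.0401 V
Part 1:
  Read off the nodal solution: V_1 = 0.0401 V
Part 2:
  I_R1 = (V_0 - V_1)/R1 = (15 - 0.0401)/1600 = 0.00935 A
  Magnitude: I_R1 = 0.00935 A
Part 3:
  I_R2 = (V_1 - V_2)/R2 = (0.0401 - 0)/1600 = 0.00002506 A
  P_R2 = I_R2² × R2 = (0.00002506)² × 1600 = 0.000001005 W

Final answers:
1. V_1 = 0.0401 V
2. I_R1 = 0.00935 A
3. P_R2 = 1.005e-06 W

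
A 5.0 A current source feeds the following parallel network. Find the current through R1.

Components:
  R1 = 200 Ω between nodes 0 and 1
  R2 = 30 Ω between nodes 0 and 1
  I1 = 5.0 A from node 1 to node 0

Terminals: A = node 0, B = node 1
All resistors sit directly between nodes 0 and 1, so they are in parallel and share one voltage V; the full source current 5 A splits among them.
1/R_par = 1/200 + 1/30 = 0.03833 S  =>  R_par = 26.09 Ω
V = I × R_par = 5 × 26.09 = 130.4 V
I_R1 = V/R1 = 130.4/200 = 0.6522 A

Final answer: 0.6522 A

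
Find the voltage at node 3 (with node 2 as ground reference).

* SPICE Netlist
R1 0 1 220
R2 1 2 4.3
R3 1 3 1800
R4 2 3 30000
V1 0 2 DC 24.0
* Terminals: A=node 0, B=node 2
Nodal analysis, taking node 2 as the 0 V reference.
Source V1 fixes V_0 = 24 V.
KCL at each unknown node (sum of currents leaving = 0; resistances in Ω):
  Node 1: (V_1 - 24)/220 + (V_1 - 0)/4.3 + (V_1 - V_3)/1800 = 0
  Node 3: (V_3 - V_1)/1800 + (V_3 - 0)/30000 = 0
Collecting terms (coefficients in siemens):
  0.2377·V_1 - 0.0005556·V_3 = 0.1091
  0.0005889·V_3 - 0.0005556·V_1 = 0
Determinant D = (0.2377)(0.0005889) - (-0.0005556)(-0.0005556) = 0.0001396
V_1 = [(0.1091)(0.0005889) - (-0.0005556)(0)]/D = 0.46 V
V_3 = [(0.2377)(0) - (0.1091)(-0.0005556)]/D = 0.434 V
The requested potential is V_3 = 0.434 V.

Final answer: V_3 = 0.434 V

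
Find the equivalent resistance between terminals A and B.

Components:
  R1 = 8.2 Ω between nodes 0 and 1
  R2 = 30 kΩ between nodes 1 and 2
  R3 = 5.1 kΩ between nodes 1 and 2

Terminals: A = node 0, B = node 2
Reduce the network between node 0 (A) and node 2 (B) by series/parallel combination:
  Rp1 = R2 ‖ R3 (parallel, both between nodes 1 and 2) = 1/(1/30000 + 1/5100) = 4359 Ω
  Rs1 = R1 + Rp1 (series, joined only at node 1) = 8.2 + 4359 = 4367 Ω
R_eq = 4.367 kΩ

Final answer: 4.367 kΩ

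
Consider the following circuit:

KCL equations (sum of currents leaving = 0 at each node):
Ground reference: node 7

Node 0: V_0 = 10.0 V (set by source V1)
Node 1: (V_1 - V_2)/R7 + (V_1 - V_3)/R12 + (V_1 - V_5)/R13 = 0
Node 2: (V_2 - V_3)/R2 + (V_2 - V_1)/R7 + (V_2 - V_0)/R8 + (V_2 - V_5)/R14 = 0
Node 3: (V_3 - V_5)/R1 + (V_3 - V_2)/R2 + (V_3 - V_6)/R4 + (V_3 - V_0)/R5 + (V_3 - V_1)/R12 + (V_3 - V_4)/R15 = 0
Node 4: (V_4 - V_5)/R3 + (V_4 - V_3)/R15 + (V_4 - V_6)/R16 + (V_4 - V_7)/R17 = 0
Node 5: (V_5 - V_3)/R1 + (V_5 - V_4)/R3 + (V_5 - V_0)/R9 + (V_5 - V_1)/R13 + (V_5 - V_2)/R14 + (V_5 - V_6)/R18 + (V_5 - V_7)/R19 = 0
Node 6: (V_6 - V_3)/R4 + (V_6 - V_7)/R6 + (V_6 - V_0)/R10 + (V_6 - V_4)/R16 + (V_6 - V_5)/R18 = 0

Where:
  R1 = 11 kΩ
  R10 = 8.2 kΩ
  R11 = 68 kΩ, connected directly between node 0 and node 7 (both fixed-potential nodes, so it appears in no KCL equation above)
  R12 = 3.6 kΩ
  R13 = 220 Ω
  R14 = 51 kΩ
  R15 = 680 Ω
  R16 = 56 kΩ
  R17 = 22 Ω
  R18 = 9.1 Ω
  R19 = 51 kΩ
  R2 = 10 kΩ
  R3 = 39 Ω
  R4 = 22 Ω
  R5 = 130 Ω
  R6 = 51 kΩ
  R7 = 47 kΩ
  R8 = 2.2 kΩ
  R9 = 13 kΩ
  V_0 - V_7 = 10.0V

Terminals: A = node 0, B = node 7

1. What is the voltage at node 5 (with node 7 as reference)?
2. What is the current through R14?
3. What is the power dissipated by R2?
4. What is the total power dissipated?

Nodal analysis, taking node 7 as the 0 V reference.
Source V1 fixes V_0 = 10 V.
KCL at each unknown node (sum of currents leaving = 0; resistances in Ω):
  Node 1: (V_1 - V_2)/47000 + (V_1 - V_3)/3600 + (V_1 - V_5)/220 = 0
  Node 2: (V_2 - V_3)/10000 + (V_2 - V_1)/47000 + (V_2 - 10)/2200 + (V_2 - V_5)/51000 = 0
  Node 3: (V_3 - V_5)/11000 + (V_3 - V_2)/10000 + (V_3 - V_6)/22 + (V_3 - 10)/130 + (V_3 - V_1)/3600 + (V_3 - V_4)/680 = 0
  Node 4: (V_4 - V_5)/39 + (V_4 - V_3)/680 + (V_4 - V_6)/56000 + (V_4 - 0)/22 = 0
  Node 5: (V_5 - V_3)/11000 + (V_5 - V_4)/39 + (V_5 - 10)/13000 + (V_5 - V_1)/220 + (V_5 - V_2)/51000 + (V_5 - V_6)/9.1 + (V_5 - 0)/51000 = 0
  Node 6: (V_6 - V_3)/22 + (V_6 - 0)/51000 + (V_6 - 10)/8200 + (V_6 - V_4)/56000 + (V_6 - V_5)/9.1 = 0
Collecting terms (coefficients in siemens):
  0.004845·V_1 - 0.00002128·V_2 - 0.0002778·V_3 - 0.004545·V_5 = 0
  0.0005954·V_2 - 0.00002128·V_1 - 0.0001·V_3 - 0.00001961·V_5 = 0.004545
  0.05509·V_3 - 0.0002778·V_1 - 0.0001·V_2 - 0.001471·V_4 - 0.00009091·V_5 - 0.04545·V_6 = 0.07692
  0.07258·V_4 - 0.001471·V_3 - 0.02564·V_5 - 0.00001786·V_6 = 0
  0.1403·V_5 - 0.004545·V_1 - 0.00001961·V_2 - 0.00009091·V_3 - 0.02564·V_4 - 0.1099·V_6 = 0.0007692
  0.1555·V_6 - 0.04545·V_3 - 0.00001786·V_4 - 0.1099·V_5 = 0.00122
Solving these 6 simultaneous equations (Gaussian elimination) gives:
  V_1 = 2.843 V, V_2 = 8.504 V, V_3 = 4.04 V, V_4 = 1.052 V
  V_5 = 2.744 V, V_6 = 3.128 V
Part 1:
  Read off the nodal solution: V_5 = 2.744 V
Part 2:
  I_R14 = (V_2 - V_5)/R14 = (8.504 - 2.744)/51000 = 0.000113 A
  Magnitude: I_R14 = 0.000113 A
Part 3:
  I_R2 = (V_2 - V_3)/R2 = (8.504 - 4.04)/10000 = 0.0004465 A
  P_R2 = I_R2² × R2 = (0.0004465)² × 10000 = 0.001993 W
Part 4:
  Power in each resistor, P = (ΔV)²/R:
    P_R1 = (4.04 - 2.744)²/11000 = 0.0001527 W
    P_R2 = (8.504 - 4.04)²/10000 = 0.001993 W
    P_R3 = (1.052 - 2.744)²/39 = 0.07339 W
    P_R4 = (4.04 - 3.128)²/22 = 0.0378 W
    P_R5 = (10 - 4.04)²/130 = 0.2733 W
    P_R6 = (3.128 - 0)²/51000 = 0.0001918 W
    P_R7 = (2.843 - 8.504)²/47000 = 0.0006819 W
    P_R8 = (10 - 8.504)²/2200 = 0.001017 W
    P_R9 = (10 - 2.744)²/13000 = 0.00405 W
    P_R10 = (10 - 3.128)²/8200 = 0.00576 W
    P_R11 = (10 - 0)²/68000 = 0.001471 W
    P_R12 = (2.843 - 4.04)²/3600 = 0.0003975 W
    P_R13 = (2.843 - 2.744)²/220 = 0.0000451 W
    P_R14 = (8.504 - 2.744)²/51000 = 0.0006507 W
    P_R15 = (4.04 - 1.052)²/680 = 0.01313 W
    P_R16 = (1.052 - 3.128)²/56000 = 0.00007694 W
    P_R17 = (1.052 - 0)²/22 = 0.05029 W
    P_R18 = (2.744 - 3.128)²/9.1 = 0.0162 W
    P_R19 = (2.744 - 0)²/51000 = 0.0001476 W
  P_total = P_R1 + P_R2 + P_R3 + P_R4 + P_R5 + P_R6 + P_R7 + P_R8 + P_R9 + P_R10 + P_R11 + P_R12 + P_R13 + P_R14 + P_R15 + P_R16 + P_R17 + P_R18 + P_R19 = 0.4807 W

Final answers:
1. V_5 = 2.744 V
2. I_R14 = 0.000113 A
3. P_R2 = 0.001993 W
4. P_total = 0.4807 W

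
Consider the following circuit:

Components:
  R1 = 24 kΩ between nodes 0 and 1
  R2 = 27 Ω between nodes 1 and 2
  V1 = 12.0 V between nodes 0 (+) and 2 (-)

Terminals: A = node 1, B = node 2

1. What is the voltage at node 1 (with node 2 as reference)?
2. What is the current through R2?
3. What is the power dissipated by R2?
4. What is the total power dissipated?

Nodal analysis, taking node 2 as the 0 V reference.
Source V1 fixes V_0 = 12 V.
KCL at each unknown node (sum of currents leaving = 0; resistances in Ω):
  Node 1: (V_1 - 12)/24000 + (V_1 - 0)/27 = 0
Collecting terms: 0.03708 × V_1 = 0.0005  =>  V_1 = 0.01348 V
Part 1:
  Read off the nodal solution: V_1 = 0.01348 V
Part 2:
  I_R2 = (V_1 - V_2)/R2 = (0.01348 - 0)/27 = 0.0004994 A
  Magnitude: I_R2 = 0.0004994 A
Part 3:
  I_R2 = (V_1 - V_2)/R2 = (0.01348 - 0)/27 = 0.0004994 A
  P_R2 = I_R2² × R2 = (0.0004994)² × 27 = 0.000006735 W
Part 4:
  Power in each resistor, P = (ΔV)²/R:
    P_R1 = (12 - 0.01348)²/24000 = 0.005987 W
    P_R2 = (0.01348 - 0)²/27 = 0.000006735 W
  P_total = P_R1 + P_R2 = 0.005993 W

Final answers:
1. V_1 = 0.01348 V
2. I_R2 = 0.0004994 A
3. P_R2 = 6.735e-06 W
4. P_total = 0.005993 W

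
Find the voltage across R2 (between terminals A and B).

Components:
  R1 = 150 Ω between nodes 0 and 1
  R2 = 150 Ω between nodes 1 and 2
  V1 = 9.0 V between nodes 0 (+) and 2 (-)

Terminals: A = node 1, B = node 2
R1 and R2 are in series across V1 (node 0 → node 1 → node 2), and the output A–B is taken across R2, so this is a voltage divider.
Series current: I = V1/(R1 + R2) = 9/(150 + 150) = 9/300 = 0.03 A
V_R2 = I × R2 = V1 × R2/(R1 + R2) = 9 × 150/300 = 4.5 V

Final answer: 4.5 V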